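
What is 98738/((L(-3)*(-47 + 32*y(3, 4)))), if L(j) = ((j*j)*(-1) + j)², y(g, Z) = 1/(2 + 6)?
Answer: -49369/3096 ≈ -15.946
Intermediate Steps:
y(g, Z) = ⅛ (y(g, Z) = 1/8 = ⅛)
L(j) = (j - j²)² (L(j) = (j²*(-1) + j)² = (-j² + j)² = (j - j²)²)
98738/((L(-3)*(-47 + 32*y(3, 4)))) = 98738/((((-3)²*(-1 - 3)²)*(-47 + 32*(⅛)))) = 98738/(((9*(-4)²)*(-47 + 4))) = 98738/(((9*16)*(-43))) = 98738/((144*(-43))) = 98738/(-6192) = 98738*(-1/6192) = -49369/3096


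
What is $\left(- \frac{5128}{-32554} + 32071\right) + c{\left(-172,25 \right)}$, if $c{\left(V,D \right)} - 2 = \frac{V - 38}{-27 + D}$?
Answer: $\frac{523763870}{16277} \approx 32178.0$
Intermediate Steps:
$c{\left(V,D \right)} = 2 + \frac{-38 + V}{-27 + D}$ ($c{\left(V,D \right)} = 2 + \frac{V - 38}{-27 + D} = 2 + \frac{-38 + V}{-27 + D}$)
$\left(- \frac{5128}{-32554} + 32071\right) + c{\left(-172,25 \right)} = \left(- \frac{5128}{-32554} + 32071\right) + \frac{-92 - 172 + 2 \cdot 25}{-27 + 25} = \left(\left(-5128\right) \left(- \frac{1}{32554}\right) + 32071\right) + \frac{-92 - 172 + 50}{-2} = \left(\frac{2564}{16277} + 32071\right) - -107 = \frac{522022231}{16277} + 107 = \frac{523763870}{16277}$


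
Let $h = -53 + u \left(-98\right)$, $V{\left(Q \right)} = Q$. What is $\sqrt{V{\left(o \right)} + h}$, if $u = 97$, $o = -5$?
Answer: $2 i \sqrt{2391} \approx 97.796 i$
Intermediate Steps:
$h = -9559$ ($h = -53 + 97 \left(-98\right) = -53 - 9506 = -9559$)
$\sqrt{V{\left(o \right)} + h} = \sqrt{-5 - 9559} = \sqrt{-9564} = 2 i \sqrt{2391}$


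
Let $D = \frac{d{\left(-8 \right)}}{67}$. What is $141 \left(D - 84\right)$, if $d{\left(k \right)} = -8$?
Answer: $- \frac{794676}{67} \approx -11861.0$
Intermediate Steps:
$D = - \frac{8}{67} \approx -0.1194$
$141 \left(D - 84\right) = 141 \left(- \frac{8}{67} - 84\right) = 141 \left(- \frac{5636}{67}\right) = - \frac{794676}{67}$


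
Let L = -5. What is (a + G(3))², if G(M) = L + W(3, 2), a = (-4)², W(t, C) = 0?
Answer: 121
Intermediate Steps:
a = 16
G(M) = -5 (G(M) = -5 + 0 = -5)
(a + G(3))² = (16 - 5)² = 11² = 121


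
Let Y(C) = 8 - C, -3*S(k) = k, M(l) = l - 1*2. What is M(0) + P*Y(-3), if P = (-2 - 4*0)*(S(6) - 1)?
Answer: 64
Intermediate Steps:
M(l) = -2 + l (M(l) = l - 2 = -2 + l)
S(k) = -k/3
P = 6 (P = (-2 - 4*0)*(-⅓*6 - 1) = (-2 + 0)*(-2 - 1) = -2*(-3) = 6)
M(0) + P*Y(-3) = (-2 + 0) + 6*(8 - 1*(-3)) = -2 + 6*(8 + 3) = -2 + 6*11 = -2 + 66 = 64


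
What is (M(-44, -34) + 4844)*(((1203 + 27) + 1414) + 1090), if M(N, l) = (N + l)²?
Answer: 40805152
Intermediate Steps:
(M(-44, -34) + 4844)*(((1203 + 27) + 1414) + 1090) = ((-44 - 34)² + 4844)*(((1203 + 27) + 1414) + 1090) = ((-78)² + 4844)*((1230 + 1414) + 1090) = (6084 + 4844)*(2644 + 1090) = 10928*3734 = 40805152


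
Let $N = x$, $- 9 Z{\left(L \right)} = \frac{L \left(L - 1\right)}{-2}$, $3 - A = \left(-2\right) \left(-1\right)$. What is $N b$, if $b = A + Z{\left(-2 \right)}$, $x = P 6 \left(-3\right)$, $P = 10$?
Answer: $-240$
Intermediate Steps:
$A = 1$ ($A = 3 - \left(-2\right) \left(-1\right) = 3 - 2 = 1$)
$Z{\left(L \right)} = \frac{L \left(-1 + L\right)}{18}$ ($Z{\left(L \right)} = - \frac{L \left(L - 1\right) \frac{1}{-2}}{9} = - \frac{L \left(-1 + L\right) \left(- \frac{1}{2}\right)}{9} = - \frac{\left(- \frac{1}{2}\right) L \left(-1 + L\right)}{9} = \frac{L \left(-1 + L\right)}{18}$)
$x = -180$ ($x = 10 \cdot 6 \left(-3\right) = 60 \left(-3\right) = -180$)
$b = \frac{4}{3}$ ($b = 1 + \frac{1}{18} \left(-2\right) \left(-1 - 2\right) = 1 + \frac{1}{18} \left(-2\right) \left(-3\right) = 1 + \frac{1}{3} = \frac{4}{3} \approx 1.3333$)
$N = -180$
$N b = \left(-180\right) \frac{4}{3} = -240$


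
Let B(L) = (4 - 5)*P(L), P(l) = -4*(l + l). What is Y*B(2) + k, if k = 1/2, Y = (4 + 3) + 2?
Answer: 289/2 ≈ 144.50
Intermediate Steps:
Y = 9 (Y = 7 + 2 = 9)
P(l) = -8*l
k = 1/2 ≈ 0.50000
B(L) = 8*L (B(L) = (4 - 5)*(-8*L) = -(-8)*L = 8*L)
Y*B(2) + k = 9*(8*2) + 1/2 = 9*16 + 1/2 = 144 + 1/2 = 289/2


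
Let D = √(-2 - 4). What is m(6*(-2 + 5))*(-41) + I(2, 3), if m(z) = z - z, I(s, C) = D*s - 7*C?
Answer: -21 + 2*I*√6 ≈ -21.0 + 4.899*I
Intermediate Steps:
D = I*√6 (D = √(-6) = I*√6 ≈ 2.4495*I)
I(s, C) = -7*C + I*s*√6 (I(s, C) = (I*√6)*s - 7*C = I*s*√6 - 7*C = -7*C + I*s*√6)
m(z) = 0
m(6*(-2 + 5))*(-41) + I(2, 3) = 0*(-41) + (-7*3 + I*2*√6) = 0 + (-21 + 2*I*√6) = -21 + 2*I*√6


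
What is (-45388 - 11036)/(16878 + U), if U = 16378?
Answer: -7053/4157 ≈ -1.6967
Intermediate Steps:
(-45388 - 11036)/(16878 + U) = (-45388 - 11036)/(16878 + 16378) = -56424/33256 = -56424*1/33256 = -7053/4157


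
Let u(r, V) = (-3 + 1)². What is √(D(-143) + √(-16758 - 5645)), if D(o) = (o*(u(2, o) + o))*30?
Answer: √(596310 + I*√22403) ≈ 772.21 + 0.097*I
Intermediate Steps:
u(r, V) = 4 (u(r, V) = (-2)² = 4)
D(o) = 30*o*(4 + o) (D(o) = (o*(4 + o))*30 = 30*o*(4 + o))
√(D(-143) + √(-16758 - 5645)) = √(30*(-143)*(4 - 143) + √(-16758 - 5645)) = √(30*(-143)*(-139) + √(-22403)) = √(596310 + I*√22403)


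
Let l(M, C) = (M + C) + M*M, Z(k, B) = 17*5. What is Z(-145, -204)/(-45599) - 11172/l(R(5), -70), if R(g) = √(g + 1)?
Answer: 16301651071/93249955 + 5586*√6/2045 ≈ 181.51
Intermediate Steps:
R(g) = √(1 + g)
Z(k, B) = 85
l(M, C) = C + M + M² (l(M, C) = (C + M) + M² = C + M + M²)
Z(-145, -204)/(-45599) - 11172/l(R(5), -70) = 85/(-45599) - 11172/(-70 + √(1 + 5) + (√(1 + 5))²) = 85*(-1/45599) - 11172/(-70 + √6 + (√6)²) = -85/45599 - 11172/(-70 + √6 + 6) = -85/45599 - 11172/(-64 + √6)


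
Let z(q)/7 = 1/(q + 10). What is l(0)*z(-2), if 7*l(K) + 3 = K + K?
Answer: -3/8 ≈ -0.37500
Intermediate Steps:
z(q) = 7/(10 + q) (z(q) = 7/(q + 10) = 7/(10 + q))
l(K) = -3/7 + 2*K/7 (l(K) = -3/7 + (K + K)/7 = -3/7 + (2*K)/7 = -3/7 + 2*K/7)
l(0)*z(-2) = (-3/7 + (2/7)*0)*(7/(10 - 2)) = (-3/7 + 0)*(7/8) = -3/8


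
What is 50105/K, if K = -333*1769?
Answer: -50105/589077 ≈ -0.085057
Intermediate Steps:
K = -589077
50105/K = 50105/(-589077) = 50105*(-1/589077) = -50105/589077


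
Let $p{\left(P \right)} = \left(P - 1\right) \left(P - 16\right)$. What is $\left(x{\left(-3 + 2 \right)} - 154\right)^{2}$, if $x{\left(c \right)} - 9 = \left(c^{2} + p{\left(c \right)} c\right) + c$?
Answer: $32041$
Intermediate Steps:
$p{\left(P \right)} = \left(-1 + P\right) \left(-16 + P\right)$ ($p{\left(P \right)} = \left(-1 + P\right) \left(P - 16\right) = \left(-1 + P\right) \left(-16 + P\right)$)
$x{\left(c \right)} = 9 + c + c^{2} + c \left(16 + c^{2} - 17 c\right)$ ($x{\left(c \right)} = 9 + \left(\left(c^{2} + \left(16 + c^{2} - 17 c\right) c\right) + c\right) = 9 + \left(\left(c^{2} + c \left(16 + c^{2} - 17 c\right)\right) + c\right) = 9 + \left(c + c^{2} + c \left(16 + c^{2} - 17 c\right)\right) = 9 + c + c^{2} + c \left(16 + c^{2} - 17 c\right)$)
$\left(x{\left(-3 + 2 \right)} - 154\right)^{2} = \left(\left(9 + \left(-3 + 2\right)^{3} - 16 \left(-3 + 2\right)^{2} + 17 \left(-3 + 2\right)\right) - 154\right)^{2} = \left(\left(9 + \left(-1\right)^{3} - 16 \left(-1\right)^{2} + 17 \left(-1\right)\right) - 154\right)^{2} = \left(\left(9 - 1 - 16 - 17\right) - 154\right)^{2} = \left(-25 - 154\right)^{2} = \left(-179\right)^{2} = 32041$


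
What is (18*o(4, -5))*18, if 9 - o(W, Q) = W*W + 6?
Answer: -4212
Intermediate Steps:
o(W, Q) = 3 - W**2 (o(W, Q) = 9 - (W*W + 6) = 9 - (W**2 + 6) = 9 - (6 + W**2) = 9 + (-6 - W**2) = 3 - W**2)
(18*o(4, -5))*18 = (18*(3 - 1*4**2))*18 = (18*(3 - 1*16))*18 = (18*(3 - 16))*18 = (18*(-13))*18 = -234*18 = -4212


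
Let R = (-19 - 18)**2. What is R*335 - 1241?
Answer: 457374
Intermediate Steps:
R = 1369 (R = (-37)**2 = 1369)
R*335 - 1241 = 1369*335 - 1241 = 458615 - 1241 = 457374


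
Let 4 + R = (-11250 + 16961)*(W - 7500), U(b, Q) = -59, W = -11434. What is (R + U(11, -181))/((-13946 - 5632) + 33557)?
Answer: -108132137/13979 ≈ -7735.3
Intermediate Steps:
R = -108132078 (R = -4 + (-11250 + 16961)*(-11434 - 7500) = -4 + 5711*(-18934) = -4 - 108132074 = -108132078)
(R + U(11, -181))/((-13946 - 5632) + 33557) = (-108132078 - 59)/((-13946 - 5632) + 33557) = -108132137/(-19578 + 33557) = -108132137/13979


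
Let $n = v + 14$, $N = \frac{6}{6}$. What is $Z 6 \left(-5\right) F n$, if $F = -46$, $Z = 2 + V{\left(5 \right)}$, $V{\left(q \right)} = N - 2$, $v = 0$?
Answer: $19320$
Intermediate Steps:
$N = 1$ ($N = 6 \cdot \frac{1}{6} = 1$)
$V{\left(q \right)} = -1$ ($V{\left(q \right)} = 1 - 2 = -1$)
$Z = 1$ ($Z = 2 - 1 = 1$)
$n = 14$ ($n = 0 + 14 = 14$)
$Z 6 \left(-5\right) F n = 1 \cdot 6 \left(-5\right) \left(-46\right) 14 = 6 \left(-5\right) \left(-46\right) 14 = \left(-30\right) \left(-46\right) 14 = 1380 \cdot 14 = 19320$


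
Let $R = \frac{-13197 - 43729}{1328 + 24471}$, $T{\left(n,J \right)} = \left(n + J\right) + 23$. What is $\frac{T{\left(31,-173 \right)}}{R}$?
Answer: $\frac{3070081}{56926} \approx 53.931$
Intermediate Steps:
$T{\left(n,J \right)} = 23 + J + n$ ($T{\left(n,J \right)} = \left(J + n\right) + 23 = 23 + J + n$)
$R = - \frac{56926}{25799} \approx -2.2065$
$\frac{T{\left(31,-173 \right)}}{R} = \frac{23 - 173 + 31}{- \frac{56926}{25799}} = \left(-119\right) \left(- \frac{25799}{56926}\right) = \frac{3070081}{56926}$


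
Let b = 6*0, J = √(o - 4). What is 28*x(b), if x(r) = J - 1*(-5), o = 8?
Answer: 196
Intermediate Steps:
J = 2 (J = √(8 - 4) = √4 = 2)
b = 0
x(r) = 7 (x(r) = 2 - 1*(-5) = 2 + 5 = 7)
28*x(b) = 28*7 = 196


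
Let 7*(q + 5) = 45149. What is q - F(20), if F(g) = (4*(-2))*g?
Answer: 46234/7 ≈ 6604.9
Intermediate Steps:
q = 45114/7 (q = -5 + (⅐)*45149 = -5 + 45149/7 = 45114/7 ≈ 6444.9)
F(g) = -8*g
q - F(20) = 45114/7 - (-8)*20 = 45114/7 - 1*(-160) = 45114/7 + 160 = 46234/7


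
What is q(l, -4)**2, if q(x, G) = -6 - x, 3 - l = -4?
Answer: 169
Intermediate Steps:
l = 7 (l = 3 - 1*(-4) = 3 + 4 = 7)
q(l, -4)**2 = (-6 - 1*7)**2 = (-6 - 7)**2 = (-13)**2 = 169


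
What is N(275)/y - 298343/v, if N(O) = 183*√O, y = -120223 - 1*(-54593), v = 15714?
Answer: -298343/15714 - 183*√11/13126 ≈ -19.032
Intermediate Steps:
y = -65630 (y = -120223 + 54593 = -65630)
N(275)/y - 298343/v = (183*√275)/(-65630) - 298343/15714 = (183*(5*√11))*(-1/65630) - 298343*1/15714 = (915*√11)*(-1/65630) - 298343/15714 = -183*√11/13126 - 298343/15714 = -298343/15714 - 183*√11/13126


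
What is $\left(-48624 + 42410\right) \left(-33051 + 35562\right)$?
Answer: $-15603354$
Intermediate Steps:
$\left(-48624 + 42410\right) \left(-33051 + 35562\right) = \left(-6214\right) 2511 = -15603354$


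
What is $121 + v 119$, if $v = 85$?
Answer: $10236$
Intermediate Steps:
$121 + v 119 = 121 + 85 \cdot 119 = 121 + 10115 = 10236$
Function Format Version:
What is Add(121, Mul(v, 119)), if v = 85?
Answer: 10236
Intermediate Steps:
Add(121, Mul(v, 119)) = Add(121, Mul(85, 119)) = Add(121, 10115) = 10236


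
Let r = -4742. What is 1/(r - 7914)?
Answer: -1/12656 ≈ -7.9014e-5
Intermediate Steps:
1/(r - 7914) = 1/(-4742 - 7914) = 1/(-12656) = -1/12656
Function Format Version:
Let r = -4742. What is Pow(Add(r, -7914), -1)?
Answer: Rational(-1, 12656) ≈ -7.9014e-5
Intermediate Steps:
Pow(Add(r, -7914), -1) = Pow(Add(-4742, -7914), -1) = Pow(-12656, -1) = Rational(-1, 12656)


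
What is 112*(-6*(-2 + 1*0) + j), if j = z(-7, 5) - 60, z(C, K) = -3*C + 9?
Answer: -2016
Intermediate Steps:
z(C, K) = 9 - 3*C
j = -30 (j = (9 - 3*(-7)) - 60 = (9 + 21) - 60 = 30 - 60 = -30)
112*(-6*(-2 + 1*0) + j) = 112*(-6*(-2 + 1*0) - 30) = 112*(-6*(-2 + 0) - 30) = 112*(-6*(-2) - 30) = 112*(12 - 30) = 112*(-18) = -2016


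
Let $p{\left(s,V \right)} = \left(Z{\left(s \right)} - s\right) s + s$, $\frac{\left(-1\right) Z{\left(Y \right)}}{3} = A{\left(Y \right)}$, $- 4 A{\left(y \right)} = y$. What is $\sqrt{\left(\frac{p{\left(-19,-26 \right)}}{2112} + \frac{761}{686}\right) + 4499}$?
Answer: $\frac{\sqrt{3012160283979}}{25872} \approx 67.083$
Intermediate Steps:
$A{\left(y \right)} = - \frac{y}{4}$
$Z{\left(Y \right)} = \frac{3 Y}{4}$ ($Z{\left(Y \right)} = - 3 \left(- \frac{Y}{4}\right) = \frac{3 Y}{4}$)
$p{\left(s,V \right)} = s - \frac{s^{2}}{4}$ ($p{\left(s,V \right)} = \left(\frac{3 s}{4} - s\right) s + s = - \frac{s}{4} s + s = - \frac{s^{2}}{4} + s = s - \frac{s^{2}}{4}$)
$\sqrt{\left(\frac{p{\left(-19,-26 \right)}}{2112} + \frac{761}{686}\right) + 4499} = \sqrt{\left(\frac{\frac{1}{4} \left(-19\right) \left(4 - -19\right)}{2112} + \frac{761}{686}\right) + 4499} = \sqrt{\left(\frac{1}{4} \left(-19\right) \left(4 + 19\right) \frac{1}{2112} + 761 \cdot \frac{1}{686}\right) + 4499} = \sqrt{\left(\frac{1}{4} \left(-19\right) 23 \cdot \frac{1}{2112} + \frac{761}{686}\right) + 4499} = \sqrt{\left(\left(- \frac{437}{4}\right) \frac{1}{2112} + \frac{761}{686}\right) + 4499} = \sqrt{\left(- \frac{437}{8448} + \frac{761}{686}\right) + 4499} = \sqrt{\frac{3064573}{2897664} + 4499} = \sqrt{\frac{13039654909}{2897664}} = \frac{\sqrt{3012160283979}}{25872}$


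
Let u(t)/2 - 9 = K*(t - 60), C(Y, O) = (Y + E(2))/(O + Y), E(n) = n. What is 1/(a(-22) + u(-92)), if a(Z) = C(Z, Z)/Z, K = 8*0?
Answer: 242/4351 ≈ 0.055619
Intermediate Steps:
C(Y, O) = (2 + Y)/(O + Y) (C(Y, O) = (Y + 2)/(O + Y) = (2 + Y)/(O + Y))
K = 0
u(t) = 18 (u(t) = 18 + 2*(0*(t - 60)) = 18 + 2*(0*(-60 + t)) = 18 + 2*0 = 18 + 0 = 18)
a(Z) = (2 + Z)/(2*Z²) (a(Z) = ((2 + Z)/(Z + Z))/Z = ((2 + Z)/((2*Z)))/Z = ((1/(2*Z))*(2 + Z))/Z = ((2 + Z)/(2*Z))/Z = (2 + Z)/(2*Z²))
1/(a(-22) + u(-92)) = 1/((½)*(2 - 22)/(-22)² + 18) = 1/((½)*(1/484)*(-20) + 18) = 1/(-5/242 + 18) = 1/(4351/242) = 242/4351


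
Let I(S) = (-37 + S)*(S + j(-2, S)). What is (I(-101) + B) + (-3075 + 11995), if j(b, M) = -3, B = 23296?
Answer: 46568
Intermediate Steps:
I(S) = (-37 + S)*(-3 + S) (I(S) = (-37 + S)*(S - 3) = (-37 + S)*(-3 + S))
(I(-101) + B) + (-3075 + 11995) = ((111 + (-101)² - 40*(-101)) + 23296) + (-3075 + 11995) = ((111 + 10201 + 4040) + 23296) + 8920 = (14352 + 23296) + 8920 = 37648 + 8920 = 46568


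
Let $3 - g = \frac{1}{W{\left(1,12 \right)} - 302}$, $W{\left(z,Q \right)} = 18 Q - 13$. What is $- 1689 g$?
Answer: $- \frac{167774}{33} \approx -5084.1$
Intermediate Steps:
$W{\left(z,Q \right)} = -13 + 18 Q$
$g = \frac{298}{99}$ ($g = 3 - \frac{1}{\left(-13 + 18 \cdot 12\right) - 302} = 3 - \frac{1}{\left(-13 + 216\right) - 302} = 3 - \frac{1}{203 - 302} = 3 - \frac{1}{-99} = 3 - - \frac{1}{99} = 3 + \frac{1}{99} = \frac{298}{99} \approx 3.0101$)
$- 1689 g = \left(-1689\right) \frac{298}{99} = - \frac{167774}{33}$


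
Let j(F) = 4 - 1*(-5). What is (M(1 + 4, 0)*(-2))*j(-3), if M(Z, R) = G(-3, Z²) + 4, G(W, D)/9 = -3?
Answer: 414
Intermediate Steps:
G(W, D) = -27 (G(W, D) = 9*(-3) = -27)
M(Z, R) = -23 (M(Z, R) = -27 + 4 = -23)
j(F) = 9 (j(F) = 4 + 5 = 9)
(M(1 + 4, 0)*(-2))*j(-3) = -23*(-2)*9 = 46*9 = 414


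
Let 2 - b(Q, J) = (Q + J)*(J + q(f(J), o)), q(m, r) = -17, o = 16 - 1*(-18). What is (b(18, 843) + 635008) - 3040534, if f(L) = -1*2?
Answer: -3116710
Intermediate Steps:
f(L) = -2
o = 34 (o = 16 + 18 = 34)
b(Q, J) = 2 - (-17 + J)*(J + Q) (b(Q, J) = 2 - (Q + J)*(J - 17) = 2 - (J + Q)*(-17 + J) = 2 - (-17 + J)*(J + Q))
(b(18, 843) + 635008) - 3040534 = ((2 - 1*843² + 17*843 + 17*18 - 1*843*18) + 635008) - 3040534 = ((2 - 1*710649 + 14331 + 306 - 15174) + 635008) - 3040534 = ((2 - 710649 + 14331 + 306 - 15174) + 635008) - 3040534 = (-711184 + 635008) - 3040534 = -76176 - 3040534 = -3116710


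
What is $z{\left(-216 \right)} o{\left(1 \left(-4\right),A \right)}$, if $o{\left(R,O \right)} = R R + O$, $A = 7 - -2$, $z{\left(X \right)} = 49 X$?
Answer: $-264600$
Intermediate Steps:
$A = 9$ ($A = 7 + 2 = 9$)
$o{\left(R,O \right)} = O + R^{2}$ ($o{\left(R,O \right)} = R^{2} + O = O + R^{2}$)
$z{\left(-216 \right)} o{\left(1 \left(-4\right),A \right)} = 49 \left(-216\right) \left(9 + \left(1 \left(-4\right)\right)^{2}\right) = - 10584 \left(9 + \left(-4\right)^{2}\right) = - 10584 \left(9 + 16\right) = \left(-10584\right) 25 = -264600$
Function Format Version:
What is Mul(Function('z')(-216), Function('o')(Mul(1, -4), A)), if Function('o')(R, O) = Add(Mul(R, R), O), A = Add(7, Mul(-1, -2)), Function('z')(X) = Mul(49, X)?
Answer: -264600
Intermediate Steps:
A = 9 (A = Add(7, 2) = 9)
Function('o')(R, O) = Add(O, Pow(R, 2)) (Function('o')(R, O) = Add(Pow(R, 2), O) = Add(O, Pow(R, 2)))
Mul(Function('z')(-216), Function('o')(Mul(1, -4), A)) = Mul(Mul(49, -216), Add(9, Pow(Mul(1, -4), 2))) = Mul(-10584, Add(9, Pow(-4, 2))) = Mul(-10584, Add(9, 16)) = Mul(-10584, 25) = -264600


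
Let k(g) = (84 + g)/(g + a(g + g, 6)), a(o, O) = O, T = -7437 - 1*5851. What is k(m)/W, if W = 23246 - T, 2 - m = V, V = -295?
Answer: 127/3689934 ≈ 3.4418e-5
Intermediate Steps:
T = -13288 (T = -7437 - 5851 = -13288)
m = 297 (m = 2 - 1*(-295) = 2 + 295 = 297)
k(g) = (84 + g)/(6 + g) (k(g) = (84 + g)/(g + 6) = (84 + g)/(6 + g))
W = 36534 (W = 23246 - 1*(-13288) = 23246 + 13288 = 36534)
k(m)/W = ((84 + 297)/(6 + 297))/36534 = (381/303)*(1/36534) = ((1/303)*381)*(1/36534) = (127/101)*(1/36534) = 127/3689934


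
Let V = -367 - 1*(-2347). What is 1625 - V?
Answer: -355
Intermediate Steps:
V = 1980 (V = -367 + 2347 = 1980)
1625 - V = 1625 - 1*1980 = 1625 - 1980 = -355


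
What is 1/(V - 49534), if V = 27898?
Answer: -1/21636 ≈ -4.6219e-5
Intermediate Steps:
1/(V - 49534) = 1/(27898 - 49534) = 1/(-21636) = -1/21636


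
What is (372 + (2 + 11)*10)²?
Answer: 252004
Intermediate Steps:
(372 + (2 + 11)*10)² = (372 + 13*10)² = (372 + 130)² = 502² = 252004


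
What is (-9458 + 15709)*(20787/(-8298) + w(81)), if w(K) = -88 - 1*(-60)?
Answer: -527440627/2766 ≈ -1.9069e+5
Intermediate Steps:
w(K) = -28 (w(K) = -88 + 60 = -28)
(-9458 + 15709)*(20787/(-8298) + w(81)) = (-9458 + 15709)*(20787/(-8298) - 28) = 6251*(20787*(-1/8298) - 28) = 6251*(-6929/2766 - 28) = 6251*(-84377/2766) = -527440627/2766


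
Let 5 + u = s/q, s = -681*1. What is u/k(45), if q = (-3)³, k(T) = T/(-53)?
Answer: -9646/405 ≈ -23.817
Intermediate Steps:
k(T) = -T/53 (k(T) = T*(-1/53) = -T/53)
q = -27
s = -681
u = 182/9 (u = -5 - 681/(-27) = -5 - 681*(-1/27) = -5 + 227/9 = 182/9 ≈ 20.222)
u/k(45) = 182/(9*((-1/53*45))) = 182/(9*(-45/53)) = (182/9)*(-53/45) = -9646/405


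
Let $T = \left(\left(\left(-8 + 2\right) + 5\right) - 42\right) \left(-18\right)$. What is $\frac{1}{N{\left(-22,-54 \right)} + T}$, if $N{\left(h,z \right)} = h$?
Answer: $\frac{1}{752} \approx 0.0013298$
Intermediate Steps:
$T = 774$ ($T = \left(\left(-6 + 5\right) - 42\right) \left(-18\right) = \left(-1 - 42\right) \left(-18\right) = \left(-43\right) \left(-18\right) = 774$)
$\frac{1}{N{\left(-22,-54 \right)} + T} = \frac{1}{-22 + 774} = \frac{1}{752}$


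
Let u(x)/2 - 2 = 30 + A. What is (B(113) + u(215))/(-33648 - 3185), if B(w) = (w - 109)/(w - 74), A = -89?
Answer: 4442/1436487 ≈ 0.0030923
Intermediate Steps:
u(x) = -114 (u(x) = 4 + 2*(30 - 89) = 4 + 2*(-59) = 4 - 118 = -114)
B(w) = (-109 + w)/(-74 + w)
(B(113) + u(215))/(-33648 - 3185) = ((-109 + 113)/(-74 + 113) - 114)/(-33648 - 3185) = (4/39 - 114)/(-36833) = ((1/39)*4 - 114)*(-1/36833) = (4/39 - 114)*(-1/36833) = -4442/39*(-1/36833) = 4442/1436487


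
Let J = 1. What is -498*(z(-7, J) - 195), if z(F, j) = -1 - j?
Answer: 98106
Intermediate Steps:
-498*(z(-7, J) - 195) = -498*((-1 - 1*1) - 195) = -498*((-1 - 1) - 195) = -498*(-2 - 195) = -498*(-197) = 98106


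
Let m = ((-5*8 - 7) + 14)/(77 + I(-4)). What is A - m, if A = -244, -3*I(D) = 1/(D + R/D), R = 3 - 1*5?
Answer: -394343/1619 ≈ -243.57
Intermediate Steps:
R = -2 (R = 3 - 5 = -2)
I(D) = -1/(3*(D - 2/D))
m = -693/1619 (m = ((-5*8 - 7) + 14)/(77 - 1*(-4)/(-6 + 3*(-4)**2)) = ((-40 - 7) + 14)/(77 - 1*(-4)/(-6 + 3*16)) = (-47 + 14)/(77 - 1*(-4)/(-6 + 48)) = -33/(77 - 1*(-4)/42) = -33/(77 - 1*(-4)*1/42) = -33/(77 + 2/21) = -33/1619/21 = -33*21/1619 = -693/1619 ≈ -0.42804)
A - m = -244 - 1*(-693/1619) = -244 + 693/1619 = -394343/1619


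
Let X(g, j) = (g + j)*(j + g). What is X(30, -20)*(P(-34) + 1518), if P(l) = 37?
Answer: 155500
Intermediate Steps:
X(g, j) = (g + j)² (X(g, j) = (g + j)*(g + j) = (g + j)²)
X(30, -20)*(P(-34) + 1518) = (30 - 20)²*(37 + 1518) = 10²*1555 = 100*1555 = 155500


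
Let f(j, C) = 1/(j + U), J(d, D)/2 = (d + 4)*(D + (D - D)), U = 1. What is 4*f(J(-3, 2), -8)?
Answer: ⅘ ≈ 0.80000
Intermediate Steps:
J(d, D) = 2*D*(4 + d) (J(d, D) = 2*((d + 4)*(D + (D - D))) = 2*((4 + d)*(D + 0)) = 2*((4 + d)*D) = 2*(D*(4 + d)) = 2*D*(4 + d))
f(j, C) = 1/(1 + j) (f(j, C) = 1/(j + 1) = 1/(1 + j))
4*f(J(-3, 2), -8) = 4/(1 + 2*2*(4 - 3)) = 4/(1 + 2*2*1) = 4/(1 + 4) = 4/5 = 4*(⅕) = ⅘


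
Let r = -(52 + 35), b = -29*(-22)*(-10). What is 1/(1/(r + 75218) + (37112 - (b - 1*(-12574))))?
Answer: 75131/2322900259 ≈ 3.2344e-5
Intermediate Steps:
b = -6380 (b = 638*(-10) = -6380)
r = -87 (r = -1*87 = -87)
1/(1/(r + 75218) + (37112 - (b - 1*(-12574)))) = 1/(1/(-87 + 75218) + (37112 - (-6380 - 1*(-12574)))) = 1/(1/75131 + (37112 - (-6380 + 12574))) = 1/(1/75131 + (37112 - 1*6194)) = 1/(1/75131 + (37112 - 6194)) = 1/(1/75131 + 30918) = 1/(2322900259/75131) = 75131/2322900259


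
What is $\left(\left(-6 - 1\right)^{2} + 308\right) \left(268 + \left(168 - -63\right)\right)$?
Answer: $178143$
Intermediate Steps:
$\left(\left(-6 - 1\right)^{2} + 308\right) \left(268 + \left(168 - -63\right)\right) = \left(\left(-7\right)^{2} + 308\right) \left(268 + \left(168 + 63\right)\right) = \left(49 + 308\right) \left(268 + 231\right) = 357 \cdot 499 = 178143$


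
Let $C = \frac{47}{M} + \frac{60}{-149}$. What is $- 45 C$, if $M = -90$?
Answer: $\frac{12403}{298} \approx 41.621$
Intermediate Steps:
$C = - \frac{12403}{13410}$ ($C = \frac{47}{-90} + \frac{60}{-149} = 47 \left(- \frac{1}{90}\right) + 60 \left(- \frac{1}{149}\right) = - \frac{47}{90} - \frac{60}{149} = - \frac{12403}{13410} \approx -0.92491$)
$- 45 C = \left(-45\right) \left(- \frac{12403}{13410}\right) = \frac{12403}{298}$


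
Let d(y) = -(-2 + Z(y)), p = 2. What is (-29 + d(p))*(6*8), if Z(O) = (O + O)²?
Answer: -2064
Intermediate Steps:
Z(O) = 4*O² (Z(O) = (2*O)² = 4*O²)
d(y) = 2 - 4*y² (d(y) = -(-2 + 4*y²) = 2 - 4*y²)
(-29 + d(p))*(6*8) = (-29 + (2 - 4*2²))*(6*8) = (-29 + (2 - 4*4))*48 = (-29 + (2 - 16))*48 = (-29 - 14)*48 = -43*48 = -2064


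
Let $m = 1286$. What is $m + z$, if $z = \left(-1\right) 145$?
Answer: $1141$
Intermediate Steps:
$z = -145$
$m + z = 1286 - 145 = 1141$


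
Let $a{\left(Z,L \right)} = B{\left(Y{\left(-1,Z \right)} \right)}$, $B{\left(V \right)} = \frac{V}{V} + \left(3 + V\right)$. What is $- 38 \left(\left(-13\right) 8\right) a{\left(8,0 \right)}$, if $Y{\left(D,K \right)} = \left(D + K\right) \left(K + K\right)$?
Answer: $458432$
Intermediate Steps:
$Y{\left(D,K \right)} = 2 K \left(D + K\right)$ ($Y{\left(D,K \right)} = \left(D + K\right) 2 K = 2 K \left(D + K\right)$)
$B{\left(V \right)} = 4 + V$ ($B{\left(V \right)} = 1 + \left(3 + V\right) = 4 + V$)
$a{\left(Z,L \right)} = 4 + 2 Z \left(-1 + Z\right)$
$- 38 \left(\left(-13\right) 8\right) a{\left(8,0 \right)} = - 38 \left(\left(-13\right) 8\right) \left(4 + 2 \cdot 8 \left(-1 + 8\right)\right) = \left(-38\right) \left(-104\right) \left(4 + 2 \cdot 8 \cdot 7\right) = 3952 \left(4 + 112\right) = 3952 \cdot 116 = 458432$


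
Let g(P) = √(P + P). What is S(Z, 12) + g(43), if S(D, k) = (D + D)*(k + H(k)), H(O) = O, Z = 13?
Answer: 624 + √86 ≈ 633.27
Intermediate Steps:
g(P) = √2*√P (g(P) = √(2*P) = √2*√P)
S(D, k) = 4*D*k (S(D, k) = (D + D)*(k + k) = (2*D)*(2*k) = 4*D*k)
S(Z, 12) + g(43) = 4*13*12 + √2*√43 = 624 + √86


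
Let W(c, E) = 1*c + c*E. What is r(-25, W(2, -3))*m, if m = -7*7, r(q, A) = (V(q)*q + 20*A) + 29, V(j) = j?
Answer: -28126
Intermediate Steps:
W(c, E) = c + E*c
r(q, A) = 29 + q² + 20*A (r(q, A) = (q*q + 20*A) + 29 = (q² + 20*A) + 29 = 29 + q² + 20*A)
m = -49
r(-25, W(2, -3))*m = (29 + (-25)² + 20*(2*(1 - 3)))*(-49) = (29 + 625 + 20*(2*(-2)))*(-49) = (29 + 625 + 20*(-4))*(-49) = (29 + 625 - 80)*(-49) = 574*(-49) = -28126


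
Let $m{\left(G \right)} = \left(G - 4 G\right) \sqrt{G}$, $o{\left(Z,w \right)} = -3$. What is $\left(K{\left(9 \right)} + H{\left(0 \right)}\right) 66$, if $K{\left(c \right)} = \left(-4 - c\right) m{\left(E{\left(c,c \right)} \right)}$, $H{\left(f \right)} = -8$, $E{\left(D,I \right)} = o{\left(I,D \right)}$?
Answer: $-528 - 7722 i \sqrt{3} \approx -528.0 - 13375.0 i$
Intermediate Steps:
$E{\left(D,I \right)} = -3$
$m{\left(G \right)} = - 3 G^{\frac{3}{2}}$ ($m{\left(G \right)} = - 3 G \sqrt{G} = - 3 G^{\frac{3}{2}}$)
$K{\left(c \right)} = 9 i \sqrt{3} \left(-4 - c\right)$ ($K{\left(c \right)} = \left(-4 - c\right) \left(- 3 \left(-3\right)^{\frac{3}{2}}\right) = \left(-4 - c\right) \left(- 3 \left(- 3 i \sqrt{3}\right)\right) = \left(-4 - c\right) 9 i \sqrt{3} = 9 i \sqrt{3} \left(-4 - c\right)$)
$\left(K{\left(9 \right)} + H{\left(0 \right)}\right) 66 = \left(9 i \sqrt{3} \left(-4 - 9\right) - 8\right) 66 = \left(9 i \sqrt{3} \left(-13\right) - 8\right) 66 = \left(- 117 i \sqrt{3} - 8\right) 66 = \left(-8 - 117 i \sqrt{3}\right) 66 = -528 - 7722 i \sqrt{3}$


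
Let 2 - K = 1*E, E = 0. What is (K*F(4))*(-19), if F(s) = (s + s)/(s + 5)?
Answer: -304/9 ≈ -33.778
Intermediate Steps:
K = 2 (K = 2 - 0 = 2 - 1*0 = 2 + 0 = 2)
F(s) = 2*s/(5 + s) (F(s) = (2*s)/(5 + s) = 2*s/(5 + s))
(K*F(4))*(-19) = (2*(2*4/(5 + 4)))*(-19) = (2*(2*4/9))*(-19) = (2*(2*4*(1/9)))*(-19) = (2*(8/9))*(-19) = (16/9)*(-19) = -304/9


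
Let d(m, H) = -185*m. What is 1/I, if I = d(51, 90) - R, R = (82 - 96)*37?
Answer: -1/8917 ≈ -0.00011215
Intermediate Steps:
R = -518 (R = -14*37 = -518)
I = -8917 (I = -185*51 - 1*(-518) = -9435 + 518 = -8917)
1/I = 1/(-8917) = -1/8917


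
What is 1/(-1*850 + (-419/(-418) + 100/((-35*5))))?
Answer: -2926/2485839 ≈ -0.0011771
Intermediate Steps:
1/(-1*850 + (-419/(-418) + 100/((-35*5)))) = 1/(-850 + (-419*(-1/418) + 100/(-175))) = 1/(-850 + (419/418 + 100*(-1/175))) = 1/(-850 + (419/418 - 4/7)) = 1/(-850 + 1261/2926) = 1/(-2485839/2926) = -2926/2485839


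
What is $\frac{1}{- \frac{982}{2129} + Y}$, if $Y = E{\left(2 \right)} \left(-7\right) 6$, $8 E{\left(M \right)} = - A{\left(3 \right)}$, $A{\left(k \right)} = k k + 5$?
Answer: $\frac{4258}{310999} \approx 0.013691$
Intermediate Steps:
$A{\left(k \right)} = 5 + k^{2}$ ($A{\left(k \right)} = k^{2} + 5 = 5 + k^{2}$)
$E{\left(M \right)} = - \frac{7}{4}$ ($E{\left(M \right)} = \frac{\left(-1\right) \left(5 + 3^{2}\right)}{8} = \frac{\left(-1\right) \left(5 + 9\right)}{8} = \frac{\left(-1\right) 14}{8} = \frac{1}{8} \left(-14\right) = - \frac{7}{4}$)
$Y = \frac{147}{2}$ ($Y = \left(- \frac{7}{4}\right) \left(-7\right) 6 = \frac{49}{4} \cdot 6 = \frac{147}{2} \approx 73.5$)
$\frac{1}{- \frac{982}{2129} + Y} = \frac{1}{- \frac{982}{2129} + \frac{147}{2}} = \frac{1}{\frac{310999}{4258}} = \frac{4258}{310999}$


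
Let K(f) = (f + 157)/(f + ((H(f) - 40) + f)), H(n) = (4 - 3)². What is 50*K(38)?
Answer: 9750/37 ≈ 263.51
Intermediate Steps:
H(n) = 1 (H(n) = 1² = 1)
K(f) = (157 + f)/(-39 + 2*f) (K(f) = (f + 157)/(f + ((1 - 40) + f)) = (157 + f)/(f + (-39 + f)) = (157 + f)/(-39 + 2*f))
50*K(38) = 50*((157 + 38)/(-39 + 2*38)) = 50*(195/(-39 + 76)) = 50*(195/37) = 9750/37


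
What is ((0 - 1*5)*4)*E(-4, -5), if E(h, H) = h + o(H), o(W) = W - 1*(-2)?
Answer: 140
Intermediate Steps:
o(W) = 2 + W (o(W) = W + 2 = 2 + W)
E(h, H) = 2 + H + h (E(h, H) = h + (2 + H) = 2 + H + h)
((0 - 1*5)*4)*E(-4, -5) = ((0 - 1*5)*4)*(2 - 5 - 4) = ((0 - 5)*4)*(-7) = -5*4*(-7) = -20*(-7) = 140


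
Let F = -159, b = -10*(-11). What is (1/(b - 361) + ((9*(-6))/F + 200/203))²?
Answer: 12723453330025/7292748859081 ≈ 1.7447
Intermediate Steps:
b = 110
(1/(b - 361) + ((9*(-6))/F + 200/203))² = (1/(110 - 361) + ((9*(-6))/(-159) + 200/203))² = (1/(-251) + (-54*(-1/159) + 200*(1/203)))² = (-1/251 + (18/53 + 200/203))² = (-1/251 + 14254/10759)² = (3566995/2700509)² = 12723453330025/7292748859081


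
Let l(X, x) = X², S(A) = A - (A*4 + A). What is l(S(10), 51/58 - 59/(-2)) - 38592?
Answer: -36992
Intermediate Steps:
S(A) = -4*A (S(A) = A - (4*A + A) = A - 5*A = -4*A)
l(S(10), 51/58 - 59/(-2)) - 38592 = (-4*10)² - 38592 = (-40)² - 38592 = 1600 - 38592 = -36992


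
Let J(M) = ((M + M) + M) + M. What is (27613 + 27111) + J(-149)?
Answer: 54128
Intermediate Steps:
J(M) = 4*M (J(M) = (2*M + M) + M = 3*M + M = 4*M)
(27613 + 27111) + J(-149) = (27613 + 27111) + 4*(-149) = 54724 - 596 = 54128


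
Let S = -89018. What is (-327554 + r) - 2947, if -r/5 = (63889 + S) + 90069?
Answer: -655201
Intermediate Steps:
r = -324700 (r = -5*((63889 - 89018) + 90069) = -5*(-25129 + 90069) = -5*64940 = -324700)
(-327554 + r) - 2947 = (-327554 - 324700) - 2947 = -652254 - 2947 = -655201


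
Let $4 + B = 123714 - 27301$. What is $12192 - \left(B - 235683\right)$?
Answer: $151466$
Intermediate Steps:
$B = 96409$ ($B = -4 + \left(123714 - 27301\right) = -4 + 96413 = 96409$)
$12192 - \left(B - 235683\right) = 12192 - \left(96409 - 235683\right) = 12192 - -139274 = 12192 + 139274 = 151466$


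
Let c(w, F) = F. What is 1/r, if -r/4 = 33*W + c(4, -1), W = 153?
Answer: -1/20192 ≈ -4.9525e-5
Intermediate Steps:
r = -20192 (r = -4*(33*153 - 1) = -4*(5049 - 1) = -4*5048 = -20192)
1/r = 1/(-20192) = -1/20192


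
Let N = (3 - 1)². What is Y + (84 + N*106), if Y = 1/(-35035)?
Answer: 17797779/35035 ≈ 508.00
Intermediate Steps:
N = 4 (N = 2² = 4)
Y = -1/35035 ≈ -2.8543e-5
Y + (84 + N*106) = -1/35035 + (84 + 4*106) = -1/35035 + (84 + 424) = -1/35035 + 508 = 17797779/35035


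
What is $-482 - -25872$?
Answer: $25390$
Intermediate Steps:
$-482 - -25872 = -482 + 25872 = 25390$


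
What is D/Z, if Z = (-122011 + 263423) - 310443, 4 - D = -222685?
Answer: -222689/169031 ≈ -1.3174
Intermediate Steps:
D = 222689 (D = 4 - 1*(-222685) = 4 + 222685 = 222689)
Z = -169031 (Z = 141412 - 310443 = -169031)
D/Z = 222689/(-169031) = 222689*(-1/169031) = -222689/169031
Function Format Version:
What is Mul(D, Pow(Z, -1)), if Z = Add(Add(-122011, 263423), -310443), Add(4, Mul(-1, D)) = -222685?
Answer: Rational(-222689, 169031) ≈ -1.3174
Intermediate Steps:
D = 222689 (D = Add(4, Mul(-1, -222685)) = Add(4, 222685) = 222689)
Z = -169031 (Z = Add(141412, -310443) = -169031)
Mul(D, Pow(Z, -1)) = Mul(222689, Pow(-169031, -1)) = Mul(222689, Rational(-1, 169031)) = Rational(-222689, 169031)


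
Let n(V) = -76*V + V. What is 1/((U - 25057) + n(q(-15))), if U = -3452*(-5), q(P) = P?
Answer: -1/6672 ≈ -0.00014988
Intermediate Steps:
n(V) = -75*V
U = 17260
1/((U - 25057) + n(q(-15))) = 1/((17260 - 25057) - 75*(-15)) = 1/(-7797 + 1125) = 1/(-6672) = -1/6672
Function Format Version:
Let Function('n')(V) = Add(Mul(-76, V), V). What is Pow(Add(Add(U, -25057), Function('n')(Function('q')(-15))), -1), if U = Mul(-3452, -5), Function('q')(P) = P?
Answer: Rational(-1, 6672) ≈ -0.00014988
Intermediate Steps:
Function('n')(V) = Mul(-75, V)
U = 17260
Pow(Add(Add(U, -25057), Function('n')(Function('q')(-15))), -1) = Pow(Add(Add(17260, -25057), Mul(-75, -15)), -1) = Pow(Add(-7797, 1125), -1) = Pow(-6672, -1) = Rational(-1, 6672)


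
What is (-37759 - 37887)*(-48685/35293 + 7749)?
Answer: -20684398054712/35293 ≈ -5.8608e+8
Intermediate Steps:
(-37759 - 37887)*(-48685/35293 + 7749) = -75646*(-48685*1/35293 + 7749) = -75646*(-48685/35293 + 7749) = -75646*273436772/35293 = -20684398054712/35293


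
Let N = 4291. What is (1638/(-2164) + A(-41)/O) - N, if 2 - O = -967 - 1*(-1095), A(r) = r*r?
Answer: -146730662/34083 ≈ -4305.1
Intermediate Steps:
A(r) = r²
O = -126 (O = 2 - (-967 - 1*(-1095)) = 2 - (-967 + 1095) = 2 - 1*128 = 2 - 128 = -126)
(1638/(-2164) + A(-41)/O) - N = (1638/(-2164) + (-41)²/(-126)) - 1*4291 = (1638*(-1/2164) + 1681*(-1/126)) - 4291 = (-819/1082 - 1681/126) - 4291 = -480509/34083 - 4291 = -146730662/34083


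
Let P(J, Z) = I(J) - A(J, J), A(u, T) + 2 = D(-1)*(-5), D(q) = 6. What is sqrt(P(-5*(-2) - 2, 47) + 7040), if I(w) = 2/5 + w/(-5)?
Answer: sqrt(176770)/5 ≈ 84.088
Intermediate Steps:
A(u, T) = -32 (A(u, T) = -2 + 6*(-5) = -2 - 30 = -32)
I(w) = 2/5 - w/5 (I(w) = 2*(1/5) + w*(-1/5) = 2/5 - w/5)
P(J, Z) = 162/5 - J/5 (P(J, Z) = (2/5 - J/5) - 1*(-32) = (2/5 - J/5) + 32 = 162/5 - J/5)
sqrt(P(-5*(-2) - 2, 47) + 7040) = sqrt((162/5 - (-5*(-2) - 2)/5) + 7040) = sqrt((162/5 - (10 - 2)/5) + 7040) = sqrt((162/5 - 1/5*8) + 7040) = sqrt((162/5 - 8/5) + 7040) = sqrt(154/5 + 7040) = sqrt(35354/5) = sqrt(176770)/5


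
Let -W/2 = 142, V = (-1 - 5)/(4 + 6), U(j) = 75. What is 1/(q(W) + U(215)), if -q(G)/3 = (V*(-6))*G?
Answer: 5/15711 ≈ 0.00031825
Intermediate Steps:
V = -3/5 (V = -6/10 = -6*1/10 = -3/5 ≈ -0.60000)
W = -284 (W = -2*142 = -284)
q(G) = -54*G/5 (q(G) = -3*(-3/5*(-6))*G = -54*G/5)
1/(q(W) + U(215)) = 1/(-54/5*(-284) + 75) = 1/(15336/5 + 75) = 1/(15711/5) = 5/15711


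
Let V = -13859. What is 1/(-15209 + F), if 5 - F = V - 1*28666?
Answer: 1/27321 ≈ 3.6602e-5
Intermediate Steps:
F = 42530 (F = 5 - (-13859 - 1*28666) = 5 - (-13859 - 28666) = 5 - 1*(-42525) = 5 + 42525 = 42530)
1/(-15209 + F) = 1/(-15209 + 42530) = 1/27321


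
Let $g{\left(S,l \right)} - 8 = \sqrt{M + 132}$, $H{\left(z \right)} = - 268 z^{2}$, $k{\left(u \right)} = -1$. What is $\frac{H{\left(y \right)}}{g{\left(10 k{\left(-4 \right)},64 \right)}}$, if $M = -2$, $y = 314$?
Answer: $\frac{105694912}{33} - \frac{13211864 \sqrt{130}}{33} \approx -1.3619 \cdot 10^{6}$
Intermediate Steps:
$g{\left(S,l \right)} = 8 + \sqrt{130}$ ($g{\left(S,l \right)} = 8 + \sqrt{-2 + 132} = 8 + \sqrt{130}$)
$\frac{H{\left(y \right)}}{g{\left(10 k{\left(-4 \right)},64 \right)}} = \frac{\left(-268\right) 314^{2}}{8 + \sqrt{130}} = \frac{\left(-268\right) 98596}{8 + \sqrt{130}} = - \frac{26423728}{8 + \sqrt{130}}$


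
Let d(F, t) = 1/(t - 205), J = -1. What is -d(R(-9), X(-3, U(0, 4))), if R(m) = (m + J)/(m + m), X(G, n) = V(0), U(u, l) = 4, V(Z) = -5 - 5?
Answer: 1/215 ≈ 0.0046512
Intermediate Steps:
V(Z) = -10
X(G, n) = -10
R(m) = (-1 + m)/(2*m) (R(m) = (m - 1)/(m + m) = (-1 + m)/((2*m)) = (-1 + m)*(1/(2*m)) = (-1 + m)/(2*m))
d(F, t) = 1/(-205 + t)
-d(R(-9), X(-3, U(0, 4))) = -1/(-205 - 10) = -1/(-215) = -1*(-1/215) = 1/215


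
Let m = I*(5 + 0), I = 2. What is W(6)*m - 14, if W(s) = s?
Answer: 46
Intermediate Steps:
m = 10 (m = 2*(5 + 0) = 2*5 = 10)
W(6)*m - 14 = 6*10 - 14 = 60 - 14 = 46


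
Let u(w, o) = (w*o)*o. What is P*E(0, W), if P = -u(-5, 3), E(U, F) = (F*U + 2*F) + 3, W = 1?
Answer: 225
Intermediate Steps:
u(w, o) = w*o**2 (u(w, o) = (o*w)*o = w*o**2)
E(U, F) = 3 + 2*F + F*U (E(U, F) = (2*F + F*U) + 3 = 3 + 2*F + F*U)
P = 45 (P = -(-5)*3**2 = -(-5)*9 = -1*(-45) = 45)
P*E(0, W) = 45*(3 + 2*1 + 1*0) = 45*(3 + 2 + 0) = 45*5 = 225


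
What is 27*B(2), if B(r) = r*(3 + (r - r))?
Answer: 162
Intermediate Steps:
B(r) = 3*r (B(r) = r*(3 + 0) = r*3 = 3*r)
27*B(2) = 27*(3*2) = 27*6 = 162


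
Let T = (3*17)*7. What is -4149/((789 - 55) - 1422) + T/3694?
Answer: 7786011/1270736 ≈ 6.1272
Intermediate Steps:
T = 357 (T = 51*7 = 357)
-4149/((789 - 55) - 1422) + T/3694 = -4149/((789 - 55) - 1422) + 357/3694 = -4149/(734 - 1422) + 357*(1/3694) = -4149/(-688) + 357/3694 = -4149*(-1/688) + 357/3694 = 4149/688 + 357/3694 = 7786011/1270736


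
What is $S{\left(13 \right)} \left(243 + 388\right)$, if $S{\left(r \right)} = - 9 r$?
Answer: $-73827$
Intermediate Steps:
$S{\left(13 \right)} \left(243 + 388\right) = \left(-9\right) 13 \left(243 + 388\right) = \left(-117\right) 631 = -73827$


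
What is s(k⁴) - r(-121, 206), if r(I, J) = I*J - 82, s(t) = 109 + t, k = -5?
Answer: 25742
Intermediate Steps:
r(I, J) = -82 + I*J
s(k⁴) - r(-121, 206) = (109 + (-5)⁴) - (-82 - 121*206) = (109 + 625) - (-82 - 24926) = 734 - 1*(-25008) = 734 + 25008 = 25742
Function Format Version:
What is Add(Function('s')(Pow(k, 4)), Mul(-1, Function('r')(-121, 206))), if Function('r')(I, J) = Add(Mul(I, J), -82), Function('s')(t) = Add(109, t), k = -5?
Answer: 25742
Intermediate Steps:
Function('r')(I, J) = Add(-82, Mul(I, J))
Add(Function('s')(Pow(k, 4)), Mul(-1, Function('r')(-121, 206))) = Add(Add(109, Pow(-5, 4)), Mul(-1, Add(-82, Mul(-121, 206)))) = Add(Add(109, 625), Mul(-1, Add(-82, -24926))) = Add(734, Mul(-1, -25008)) = Add(734, 25008) = 25742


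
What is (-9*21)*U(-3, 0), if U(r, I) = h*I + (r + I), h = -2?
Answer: 567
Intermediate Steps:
U(r, I) = r - I (U(r, I) = -2*I + (r + I) = -2*I + (I + r) = r - I)
(-9*21)*U(-3, 0) = (-9*21)*(-3 - 1*0) = -189*(-3 + 0) = -189*(-3) = 567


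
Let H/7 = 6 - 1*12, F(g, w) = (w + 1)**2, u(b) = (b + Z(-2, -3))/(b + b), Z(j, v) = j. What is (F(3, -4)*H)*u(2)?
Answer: 0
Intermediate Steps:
u(b) = (-2 + b)/(2*b) (u(b) = (b - 2)/(b + b) = (-2 + b)/((2*b)) = (-2 + b)*(1/(2*b)) = (-2 + b)/(2*b))
F(g, w) = (1 + w)**2
H = -42 (H = 7*(6 - 1*12) = 7*(6 - 12) = 7*(-6) = -42)
(F(3, -4)*H)*u(2) = ((1 - 4)**2*(-42))*((1/2)*(-2 + 2)/2) = ((-3)**2*(-42))*((1/2)*(1/2)*0) = (9*(-42))*0 = -378*0 = 0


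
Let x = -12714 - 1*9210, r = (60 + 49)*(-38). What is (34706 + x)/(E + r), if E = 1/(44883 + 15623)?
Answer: -773387692/250615851 ≈ -3.0859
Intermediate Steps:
r = -4142 (r = 109*(-38) = -4142)
x = -21924 (x = -12714 - 9210 = -21924)
E = 1/60506 ≈ 1.6527e-5
(34706 + x)/(E + r) = (34706 - 21924)/(1/60506 - 4142) = 12782/(-250615851/60506) = 12782*(-60506/250615851) = -773387692/250615851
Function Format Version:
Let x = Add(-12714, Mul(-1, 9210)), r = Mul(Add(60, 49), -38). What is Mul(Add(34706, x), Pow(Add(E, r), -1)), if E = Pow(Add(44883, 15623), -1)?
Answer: Rational(-773387692, 250615851) ≈ -3.0859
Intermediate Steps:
r = -4142 (r = Mul(109, -38) = -4142)
x = -21924 (x = Add(-12714, -9210) = -21924)
E = Rational(1, 60506) (E = Pow(60506, -1) = Rational(1, 60506) ≈ 1.6527e-5)
Mul(Add(34706, x), Pow(Add(E, r), -1)) = Mul(Add(34706, -21924), Pow(Add(Rational(1, 60506), -4142), -1)) = Mul(12782, Pow(Rational(-250615851, 60506), -1)) = Mul(12782, Rational(-60506, 250615851)) = Rational(-773387692, 250615851)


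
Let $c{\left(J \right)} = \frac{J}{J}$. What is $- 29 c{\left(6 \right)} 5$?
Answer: $-145$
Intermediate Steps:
$c{\left(J \right)} = 1$
$- 29 c{\left(6 \right)} 5 = \left(-29\right) 1 \cdot 5 = \left(-29\right) 5 = -145$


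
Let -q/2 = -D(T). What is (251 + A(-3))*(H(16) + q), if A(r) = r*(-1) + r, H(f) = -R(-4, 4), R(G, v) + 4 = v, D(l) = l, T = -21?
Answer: -10542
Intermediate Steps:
R(G, v) = -4 + v
H(f) = 0 (H(f) = -(-4 + 4) = -1*0 = 0)
A(r) = 0 (A(r) = -r + r = 0)
q = -42 (q = -(-2)*(-21) = -2*21 = -42)
(251 + A(-3))*(H(16) + q) = (251 + 0)*(0 - 42) = 251*(-42) = -10542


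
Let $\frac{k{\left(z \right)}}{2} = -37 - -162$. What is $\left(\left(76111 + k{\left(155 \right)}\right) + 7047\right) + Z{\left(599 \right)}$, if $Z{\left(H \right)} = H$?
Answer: $84007$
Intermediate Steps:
$k{\left(z \right)} = 250$ ($k{\left(z \right)} = 2 \left(-37 - -162\right) = 2 \left(-37 + 162\right) = 2 \cdot 125 = 250$)
$\left(\left(76111 + k{\left(155 \right)}\right) + 7047\right) + Z{\left(599 \right)} = \left(\left(76111 + 250\right) + 7047\right) + 599 = \left(76361 + 7047\right) + 599 = 83408 + 599 = 84007$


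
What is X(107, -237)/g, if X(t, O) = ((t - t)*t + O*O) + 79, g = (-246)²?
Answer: 14062/15129 ≈ 0.92947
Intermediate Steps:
g = 60516
X(t, O) = 79 + O² (X(t, O) = (0*t + O²) + 79 = (0 + O²) + 79 = O² + 79 = 79 + O²)
X(107, -237)/g = (79 + (-237)²)/60516 = (79 + 56169)*(1/60516) = 56248*(1/60516) = 14062/15129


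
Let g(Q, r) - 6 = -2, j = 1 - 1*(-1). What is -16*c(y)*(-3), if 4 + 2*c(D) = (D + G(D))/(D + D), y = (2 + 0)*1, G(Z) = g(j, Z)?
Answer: -60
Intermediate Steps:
j = 2 (j = 1 + 1 = 2)
g(Q, r) = 4 (g(Q, r) = 6 - 2 = 4)
G(Z) = 4
y = 2 (y = 2*1 = 2)
c(D) = -2 + (4 + D)/(4*D) (c(D) = -2 + ((D + 4)/(D + D))/2 = -2 + ((4 + D)/((2*D)))/2 = -2 + ((4 + D)*(1/(2*D)))/2 = -2 + ((4 + D)/(2*D))/2 = -2 + (4 + D)/(4*D))
-16*c(y)*(-3) = -16*(-7/4 + 1/2)*(-3) = -16*(-7/4 + ½)*(-3) = -16*(-5/4)*(-3) = 20*(-3) = -60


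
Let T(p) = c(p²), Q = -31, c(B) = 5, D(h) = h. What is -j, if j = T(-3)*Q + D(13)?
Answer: 142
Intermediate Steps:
T(p) = 5
j = -142 (j = 5*(-31) + 13 = -155 + 13 = -142)
-j = -1*(-142) = 142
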